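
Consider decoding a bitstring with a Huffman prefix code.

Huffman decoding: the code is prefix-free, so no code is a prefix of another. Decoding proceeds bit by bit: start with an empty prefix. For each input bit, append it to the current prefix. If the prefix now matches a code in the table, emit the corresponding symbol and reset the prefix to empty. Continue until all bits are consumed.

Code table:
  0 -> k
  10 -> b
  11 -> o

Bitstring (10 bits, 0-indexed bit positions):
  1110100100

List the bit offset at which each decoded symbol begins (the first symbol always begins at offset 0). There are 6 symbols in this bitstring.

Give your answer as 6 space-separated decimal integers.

Answer: 0 2 4 6 7 9

Derivation:
Bit 0: prefix='1' (no match yet)
Bit 1: prefix='11' -> emit 'o', reset
Bit 2: prefix='1' (no match yet)
Bit 3: prefix='10' -> emit 'b', reset
Bit 4: prefix='1' (no match yet)
Bit 5: prefix='10' -> emit 'b', reset
Bit 6: prefix='0' -> emit 'k', reset
Bit 7: prefix='1' (no match yet)
Bit 8: prefix='10' -> emit 'b', reset
Bit 9: prefix='0' -> emit 'k', reset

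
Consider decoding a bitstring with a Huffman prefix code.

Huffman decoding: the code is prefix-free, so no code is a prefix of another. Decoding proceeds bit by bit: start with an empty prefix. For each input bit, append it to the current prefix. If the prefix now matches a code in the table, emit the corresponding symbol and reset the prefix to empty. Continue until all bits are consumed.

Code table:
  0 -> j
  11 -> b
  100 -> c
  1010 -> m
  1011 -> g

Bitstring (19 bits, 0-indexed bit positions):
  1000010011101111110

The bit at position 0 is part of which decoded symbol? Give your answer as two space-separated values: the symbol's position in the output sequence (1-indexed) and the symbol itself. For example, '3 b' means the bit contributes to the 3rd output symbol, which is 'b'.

Answer: 1 c

Derivation:
Bit 0: prefix='1' (no match yet)
Bit 1: prefix='10' (no match yet)
Bit 2: prefix='100' -> emit 'c', reset
Bit 3: prefix='0' -> emit 'j', reset
Bit 4: prefix='0' -> emit 'j', reset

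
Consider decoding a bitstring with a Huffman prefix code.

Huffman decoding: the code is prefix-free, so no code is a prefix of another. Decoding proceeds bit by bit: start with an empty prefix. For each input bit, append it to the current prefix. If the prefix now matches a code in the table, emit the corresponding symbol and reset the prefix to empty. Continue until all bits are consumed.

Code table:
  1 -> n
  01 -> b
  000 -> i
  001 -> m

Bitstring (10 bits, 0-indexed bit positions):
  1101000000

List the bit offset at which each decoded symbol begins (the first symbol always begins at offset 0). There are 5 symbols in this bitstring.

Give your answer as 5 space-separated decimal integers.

Bit 0: prefix='1' -> emit 'n', reset
Bit 1: prefix='1' -> emit 'n', reset
Bit 2: prefix='0' (no match yet)
Bit 3: prefix='01' -> emit 'b', reset
Bit 4: prefix='0' (no match yet)
Bit 5: prefix='00' (no match yet)
Bit 6: prefix='000' -> emit 'i', reset
Bit 7: prefix='0' (no match yet)
Bit 8: prefix='00' (no match yet)
Bit 9: prefix='000' -> emit 'i', reset

Answer: 0 1 2 4 7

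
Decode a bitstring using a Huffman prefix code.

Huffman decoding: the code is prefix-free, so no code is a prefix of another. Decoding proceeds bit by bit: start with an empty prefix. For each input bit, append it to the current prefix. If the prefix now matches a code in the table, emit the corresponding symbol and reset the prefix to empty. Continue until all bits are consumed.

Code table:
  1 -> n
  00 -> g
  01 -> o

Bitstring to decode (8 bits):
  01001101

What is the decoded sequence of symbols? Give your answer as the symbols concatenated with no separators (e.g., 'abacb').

Answer: ognno

Derivation:
Bit 0: prefix='0' (no match yet)
Bit 1: prefix='01' -> emit 'o', reset
Bit 2: prefix='0' (no match yet)
Bit 3: prefix='00' -> emit 'g', reset
Bit 4: prefix='1' -> emit 'n', reset
Bit 5: prefix='1' -> emit 'n', reset
Bit 6: prefix='0' (no match yet)
Bit 7: prefix='01' -> emit 'o', reset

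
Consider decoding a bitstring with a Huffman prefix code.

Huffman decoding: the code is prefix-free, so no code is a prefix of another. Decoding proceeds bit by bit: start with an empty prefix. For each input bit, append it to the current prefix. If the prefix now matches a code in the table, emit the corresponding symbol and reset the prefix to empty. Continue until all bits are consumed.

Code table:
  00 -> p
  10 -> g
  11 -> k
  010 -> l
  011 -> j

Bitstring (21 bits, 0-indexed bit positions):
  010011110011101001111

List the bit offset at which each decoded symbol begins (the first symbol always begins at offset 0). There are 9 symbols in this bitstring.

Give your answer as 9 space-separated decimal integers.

Answer: 0 3 6 8 10 12 14 16 19

Derivation:
Bit 0: prefix='0' (no match yet)
Bit 1: prefix='01' (no match yet)
Bit 2: prefix='010' -> emit 'l', reset
Bit 3: prefix='0' (no match yet)
Bit 4: prefix='01' (no match yet)
Bit 5: prefix='011' -> emit 'j', reset
Bit 6: prefix='1' (no match yet)
Bit 7: prefix='11' -> emit 'k', reset
Bit 8: prefix='0' (no match yet)
Bit 9: prefix='00' -> emit 'p', reset
Bit 10: prefix='1' (no match yet)
Bit 11: prefix='11' -> emit 'k', reset
Bit 12: prefix='1' (no match yet)
Bit 13: prefix='10' -> emit 'g', reset
Bit 14: prefix='1' (no match yet)
Bit 15: prefix='10' -> emit 'g', reset
Bit 16: prefix='0' (no match yet)
Bit 17: prefix='01' (no match yet)
Bit 18: prefix='011' -> emit 'j', reset
Bit 19: prefix='1' (no match yet)
Bit 20: prefix='11' -> emit 'k', reset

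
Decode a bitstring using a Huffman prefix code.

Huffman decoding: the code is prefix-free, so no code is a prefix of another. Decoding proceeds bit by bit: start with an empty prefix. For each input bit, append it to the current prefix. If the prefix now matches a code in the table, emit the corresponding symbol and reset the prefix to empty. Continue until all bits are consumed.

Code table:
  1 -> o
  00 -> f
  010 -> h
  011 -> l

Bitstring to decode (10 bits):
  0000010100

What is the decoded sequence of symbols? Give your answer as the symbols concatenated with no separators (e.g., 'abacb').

Bit 0: prefix='0' (no match yet)
Bit 1: prefix='00' -> emit 'f', reset
Bit 2: prefix='0' (no match yet)
Bit 3: prefix='00' -> emit 'f', reset
Bit 4: prefix='0' (no match yet)
Bit 5: prefix='01' (no match yet)
Bit 6: prefix='010' -> emit 'h', reset
Bit 7: prefix='1' -> emit 'o', reset
Bit 8: prefix='0' (no match yet)
Bit 9: prefix='00' -> emit 'f', reset

Answer: ffhof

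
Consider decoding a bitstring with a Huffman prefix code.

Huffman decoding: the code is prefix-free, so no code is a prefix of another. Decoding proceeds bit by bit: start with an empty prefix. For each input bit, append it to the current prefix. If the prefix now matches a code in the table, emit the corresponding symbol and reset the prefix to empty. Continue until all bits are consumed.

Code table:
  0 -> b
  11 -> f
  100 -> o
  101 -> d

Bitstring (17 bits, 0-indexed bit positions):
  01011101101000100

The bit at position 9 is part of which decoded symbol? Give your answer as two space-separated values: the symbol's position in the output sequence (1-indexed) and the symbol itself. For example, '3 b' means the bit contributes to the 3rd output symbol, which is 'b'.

Answer: 6 b

Derivation:
Bit 0: prefix='0' -> emit 'b', reset
Bit 1: prefix='1' (no match yet)
Bit 2: prefix='10' (no match yet)
Bit 3: prefix='101' -> emit 'd', reset
Bit 4: prefix='1' (no match yet)
Bit 5: prefix='11' -> emit 'f', reset
Bit 6: prefix='0' -> emit 'b', reset
Bit 7: prefix='1' (no match yet)
Bit 8: prefix='11' -> emit 'f', reset
Bit 9: prefix='0' -> emit 'b', reset
Bit 10: prefix='1' (no match yet)
Bit 11: prefix='10' (no match yet)
Bit 12: prefix='100' -> emit 'o', reset
Bit 13: prefix='0' -> emit 'b', reset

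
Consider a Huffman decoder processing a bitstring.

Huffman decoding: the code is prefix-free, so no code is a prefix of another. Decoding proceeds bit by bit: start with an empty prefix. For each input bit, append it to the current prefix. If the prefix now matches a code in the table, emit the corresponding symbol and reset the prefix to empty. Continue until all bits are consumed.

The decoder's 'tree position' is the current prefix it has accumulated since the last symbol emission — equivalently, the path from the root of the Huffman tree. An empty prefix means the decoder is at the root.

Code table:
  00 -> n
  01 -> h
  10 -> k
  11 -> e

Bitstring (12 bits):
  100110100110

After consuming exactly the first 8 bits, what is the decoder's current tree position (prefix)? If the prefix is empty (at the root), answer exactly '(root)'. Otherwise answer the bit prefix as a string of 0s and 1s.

Bit 0: prefix='1' (no match yet)
Bit 1: prefix='10' -> emit 'k', reset
Bit 2: prefix='0' (no match yet)
Bit 3: prefix='01' -> emit 'h', reset
Bit 4: prefix='1' (no match yet)
Bit 5: prefix='10' -> emit 'k', reset
Bit 6: prefix='1' (no match yet)
Bit 7: prefix='10' -> emit 'k', reset

Answer: (root)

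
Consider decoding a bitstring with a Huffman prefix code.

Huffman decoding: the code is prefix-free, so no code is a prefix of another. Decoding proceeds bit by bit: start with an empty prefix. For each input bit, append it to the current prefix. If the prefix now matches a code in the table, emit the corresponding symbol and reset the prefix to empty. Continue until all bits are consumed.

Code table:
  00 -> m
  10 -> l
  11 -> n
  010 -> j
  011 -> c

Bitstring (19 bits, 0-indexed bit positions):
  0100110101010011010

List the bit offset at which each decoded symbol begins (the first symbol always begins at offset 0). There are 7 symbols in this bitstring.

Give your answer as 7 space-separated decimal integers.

Bit 0: prefix='0' (no match yet)
Bit 1: prefix='01' (no match yet)
Bit 2: prefix='010' -> emit 'j', reset
Bit 3: prefix='0' (no match yet)
Bit 4: prefix='01' (no match yet)
Bit 5: prefix='011' -> emit 'c', reset
Bit 6: prefix='0' (no match yet)
Bit 7: prefix='01' (no match yet)
Bit 8: prefix='010' -> emit 'j', reset
Bit 9: prefix='1' (no match yet)
Bit 10: prefix='10' -> emit 'l', reset
Bit 11: prefix='1' (no match yet)
Bit 12: prefix='10' -> emit 'l', reset
Bit 13: prefix='0' (no match yet)
Bit 14: prefix='01' (no match yet)
Bit 15: prefix='011' -> emit 'c', reset
Bit 16: prefix='0' (no match yet)
Bit 17: prefix='01' (no match yet)
Bit 18: prefix='010' -> emit 'j', reset

Answer: 0 3 6 9 11 13 16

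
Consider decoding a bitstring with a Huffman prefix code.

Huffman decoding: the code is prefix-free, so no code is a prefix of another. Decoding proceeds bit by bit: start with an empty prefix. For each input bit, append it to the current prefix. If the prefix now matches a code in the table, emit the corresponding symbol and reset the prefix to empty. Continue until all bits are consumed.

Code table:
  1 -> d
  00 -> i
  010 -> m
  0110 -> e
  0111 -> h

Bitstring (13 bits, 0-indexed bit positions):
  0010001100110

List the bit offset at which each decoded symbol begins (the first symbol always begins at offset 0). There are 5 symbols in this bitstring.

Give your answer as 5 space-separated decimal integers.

Answer: 0 2 3 5 9

Derivation:
Bit 0: prefix='0' (no match yet)
Bit 1: prefix='00' -> emit 'i', reset
Bit 2: prefix='1' -> emit 'd', reset
Bit 3: prefix='0' (no match yet)
Bit 4: prefix='00' -> emit 'i', reset
Bit 5: prefix='0' (no match yet)
Bit 6: prefix='01' (no match yet)
Bit 7: prefix='011' (no match yet)
Bit 8: prefix='0110' -> emit 'e', reset
Bit 9: prefix='0' (no match yet)
Bit 10: prefix='01' (no match yet)
Bit 11: prefix='011' (no match yet)
Bit 12: prefix='0110' -> emit 'e', reset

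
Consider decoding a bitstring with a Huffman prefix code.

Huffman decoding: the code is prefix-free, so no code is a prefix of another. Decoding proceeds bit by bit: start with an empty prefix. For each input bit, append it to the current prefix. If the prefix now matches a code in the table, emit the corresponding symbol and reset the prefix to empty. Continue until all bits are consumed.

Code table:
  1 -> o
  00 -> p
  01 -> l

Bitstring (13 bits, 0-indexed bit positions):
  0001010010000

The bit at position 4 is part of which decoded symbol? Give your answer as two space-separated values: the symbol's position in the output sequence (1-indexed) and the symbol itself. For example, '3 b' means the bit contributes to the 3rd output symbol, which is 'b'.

Bit 0: prefix='0' (no match yet)
Bit 1: prefix='00' -> emit 'p', reset
Bit 2: prefix='0' (no match yet)
Bit 3: prefix='01' -> emit 'l', reset
Bit 4: prefix='0' (no match yet)
Bit 5: prefix='01' -> emit 'l', reset
Bit 6: prefix='0' (no match yet)
Bit 7: prefix='00' -> emit 'p', reset
Bit 8: prefix='1' -> emit 'o', reset

Answer: 3 l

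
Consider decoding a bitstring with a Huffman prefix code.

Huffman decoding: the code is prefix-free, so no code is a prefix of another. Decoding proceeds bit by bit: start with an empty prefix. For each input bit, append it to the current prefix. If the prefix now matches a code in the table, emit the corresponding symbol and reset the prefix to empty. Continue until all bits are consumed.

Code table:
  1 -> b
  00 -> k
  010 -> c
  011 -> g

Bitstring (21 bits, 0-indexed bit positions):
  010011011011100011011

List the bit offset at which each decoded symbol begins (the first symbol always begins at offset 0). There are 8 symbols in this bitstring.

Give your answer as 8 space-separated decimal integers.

Answer: 0 3 6 9 12 13 15 18

Derivation:
Bit 0: prefix='0' (no match yet)
Bit 1: prefix='01' (no match yet)
Bit 2: prefix='010' -> emit 'c', reset
Bit 3: prefix='0' (no match yet)
Bit 4: prefix='01' (no match yet)
Bit 5: prefix='011' -> emit 'g', reset
Bit 6: prefix='0' (no match yet)
Bit 7: prefix='01' (no match yet)
Bit 8: prefix='011' -> emit 'g', reset
Bit 9: prefix='0' (no match yet)
Bit 10: prefix='01' (no match yet)
Bit 11: prefix='011' -> emit 'g', reset
Bit 12: prefix='1' -> emit 'b', reset
Bit 13: prefix='0' (no match yet)
Bit 14: prefix='00' -> emit 'k', reset
Bit 15: prefix='0' (no match yet)
Bit 16: prefix='01' (no match yet)
Bit 17: prefix='011' -> emit 'g', reset
Bit 18: prefix='0' (no match yet)
Bit 19: prefix='01' (no match yet)
Bit 20: prefix='011' -> emit 'g', reset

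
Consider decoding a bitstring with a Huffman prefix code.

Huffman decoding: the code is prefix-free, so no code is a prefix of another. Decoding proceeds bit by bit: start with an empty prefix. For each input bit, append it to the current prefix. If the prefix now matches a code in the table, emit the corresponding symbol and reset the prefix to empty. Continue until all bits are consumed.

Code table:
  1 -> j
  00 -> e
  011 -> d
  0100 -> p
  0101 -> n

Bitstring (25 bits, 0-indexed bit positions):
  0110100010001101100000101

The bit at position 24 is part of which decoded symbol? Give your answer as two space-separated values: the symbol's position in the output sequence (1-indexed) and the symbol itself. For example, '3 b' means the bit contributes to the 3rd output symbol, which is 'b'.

Bit 0: prefix='0' (no match yet)
Bit 1: prefix='01' (no match yet)
Bit 2: prefix='011' -> emit 'd', reset
Bit 3: prefix='0' (no match yet)
Bit 4: prefix='01' (no match yet)
Bit 5: prefix='010' (no match yet)
Bit 6: prefix='0100' -> emit 'p', reset
Bit 7: prefix='0' (no match yet)
Bit 8: prefix='01' (no match yet)
Bit 9: prefix='010' (no match yet)
Bit 10: prefix='0100' -> emit 'p', reset
Bit 11: prefix='0' (no match yet)
Bit 12: prefix='01' (no match yet)
Bit 13: prefix='011' -> emit 'd', reset
Bit 14: prefix='0' (no match yet)
Bit 15: prefix='01' (no match yet)
Bit 16: prefix='011' -> emit 'd', reset
Bit 17: prefix='0' (no match yet)
Bit 18: prefix='00' -> emit 'e', reset
Bit 19: prefix='0' (no match yet)
Bit 20: prefix='00' -> emit 'e', reset
Bit 21: prefix='0' (no match yet)
Bit 22: prefix='01' (no match yet)
Bit 23: prefix='010' (no match yet)
Bit 24: prefix='0101' -> emit 'n', reset

Answer: 8 n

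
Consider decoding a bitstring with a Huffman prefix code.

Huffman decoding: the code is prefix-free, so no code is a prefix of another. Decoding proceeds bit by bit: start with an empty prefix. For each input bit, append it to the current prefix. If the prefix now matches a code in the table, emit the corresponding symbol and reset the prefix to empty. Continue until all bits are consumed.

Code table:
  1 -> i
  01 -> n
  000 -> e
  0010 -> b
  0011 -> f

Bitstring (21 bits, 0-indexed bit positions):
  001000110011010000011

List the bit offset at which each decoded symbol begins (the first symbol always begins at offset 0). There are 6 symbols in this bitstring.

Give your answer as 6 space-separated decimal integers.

Bit 0: prefix='0' (no match yet)
Bit 1: prefix='00' (no match yet)
Bit 2: prefix='001' (no match yet)
Bit 3: prefix='0010' -> emit 'b', reset
Bit 4: prefix='0' (no match yet)
Bit 5: prefix='00' (no match yet)
Bit 6: prefix='001' (no match yet)
Bit 7: prefix='0011' -> emit 'f', reset
Bit 8: prefix='0' (no match yet)
Bit 9: prefix='00' (no match yet)
Bit 10: prefix='001' (no match yet)
Bit 11: prefix='0011' -> emit 'f', reset
Bit 12: prefix='0' (no match yet)
Bit 13: prefix='01' -> emit 'n', reset
Bit 14: prefix='0' (no match yet)
Bit 15: prefix='00' (no match yet)
Bit 16: prefix='000' -> emit 'e', reset
Bit 17: prefix='0' (no match yet)
Bit 18: prefix='00' (no match yet)
Bit 19: prefix='001' (no match yet)
Bit 20: prefix='0011' -> emit 'f', reset

Answer: 0 4 8 12 14 17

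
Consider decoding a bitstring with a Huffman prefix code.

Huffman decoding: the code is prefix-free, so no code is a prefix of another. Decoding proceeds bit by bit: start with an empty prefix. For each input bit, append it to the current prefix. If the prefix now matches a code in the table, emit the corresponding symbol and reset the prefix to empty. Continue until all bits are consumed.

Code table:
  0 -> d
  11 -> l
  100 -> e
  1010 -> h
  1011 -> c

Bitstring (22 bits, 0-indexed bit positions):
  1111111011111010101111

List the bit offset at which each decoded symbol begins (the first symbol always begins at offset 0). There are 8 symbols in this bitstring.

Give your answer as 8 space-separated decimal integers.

Bit 0: prefix='1' (no match yet)
Bit 1: prefix='11' -> emit 'l', reset
Bit 2: prefix='1' (no match yet)
Bit 3: prefix='11' -> emit 'l', reset
Bit 4: prefix='1' (no match yet)
Bit 5: prefix='11' -> emit 'l', reset
Bit 6: prefix='1' (no match yet)
Bit 7: prefix='10' (no match yet)
Bit 8: prefix='101' (no match yet)
Bit 9: prefix='1011' -> emit 'c', reset
Bit 10: prefix='1' (no match yet)
Bit 11: prefix='11' -> emit 'l', reset
Bit 12: prefix='1' (no match yet)
Bit 13: prefix='10' (no match yet)
Bit 14: prefix='101' (no match yet)
Bit 15: prefix='1010' -> emit 'h', reset
Bit 16: prefix='1' (no match yet)
Bit 17: prefix='10' (no match yet)
Bit 18: prefix='101' (no match yet)
Bit 19: prefix='1011' -> emit 'c', reset
Bit 20: prefix='1' (no match yet)
Bit 21: prefix='11' -> emit 'l', reset

Answer: 0 2 4 6 10 12 16 20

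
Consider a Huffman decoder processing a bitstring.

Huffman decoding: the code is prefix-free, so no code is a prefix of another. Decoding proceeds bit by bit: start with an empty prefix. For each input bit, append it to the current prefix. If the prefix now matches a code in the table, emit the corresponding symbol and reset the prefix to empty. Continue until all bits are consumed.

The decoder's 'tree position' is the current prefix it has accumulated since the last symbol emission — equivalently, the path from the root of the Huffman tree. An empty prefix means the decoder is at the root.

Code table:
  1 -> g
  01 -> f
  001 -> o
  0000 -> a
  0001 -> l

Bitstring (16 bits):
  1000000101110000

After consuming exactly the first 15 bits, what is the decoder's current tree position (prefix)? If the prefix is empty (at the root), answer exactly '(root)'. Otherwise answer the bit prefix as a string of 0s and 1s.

Bit 0: prefix='1' -> emit 'g', reset
Bit 1: prefix='0' (no match yet)
Bit 2: prefix='00' (no match yet)
Bit 3: prefix='000' (no match yet)
Bit 4: prefix='0000' -> emit 'a', reset
Bit 5: prefix='0' (no match yet)
Bit 6: prefix='00' (no match yet)
Bit 7: prefix='001' -> emit 'o', reset
Bit 8: prefix='0' (no match yet)
Bit 9: prefix='01' -> emit 'f', reset
Bit 10: prefix='1' -> emit 'g', reset
Bit 11: prefix='1' -> emit 'g', reset
Bit 12: prefix='0' (no match yet)
Bit 13: prefix='00' (no match yet)
Bit 14: prefix='000' (no match yet)

Answer: 000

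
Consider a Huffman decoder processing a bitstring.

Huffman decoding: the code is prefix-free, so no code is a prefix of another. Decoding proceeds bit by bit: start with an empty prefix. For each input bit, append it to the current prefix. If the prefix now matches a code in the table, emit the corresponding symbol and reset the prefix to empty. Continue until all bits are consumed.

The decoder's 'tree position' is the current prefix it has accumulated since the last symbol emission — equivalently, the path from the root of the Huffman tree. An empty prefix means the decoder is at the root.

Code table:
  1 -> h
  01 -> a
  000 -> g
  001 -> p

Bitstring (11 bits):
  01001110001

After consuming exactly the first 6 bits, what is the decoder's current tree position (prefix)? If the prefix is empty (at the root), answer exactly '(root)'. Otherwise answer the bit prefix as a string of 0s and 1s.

Answer: (root)

Derivation:
Bit 0: prefix='0' (no match yet)
Bit 1: prefix='01' -> emit 'a', reset
Bit 2: prefix='0' (no match yet)
Bit 3: prefix='00' (no match yet)
Bit 4: prefix='001' -> emit 'p', reset
Bit 5: prefix='1' -> emit 'h', reset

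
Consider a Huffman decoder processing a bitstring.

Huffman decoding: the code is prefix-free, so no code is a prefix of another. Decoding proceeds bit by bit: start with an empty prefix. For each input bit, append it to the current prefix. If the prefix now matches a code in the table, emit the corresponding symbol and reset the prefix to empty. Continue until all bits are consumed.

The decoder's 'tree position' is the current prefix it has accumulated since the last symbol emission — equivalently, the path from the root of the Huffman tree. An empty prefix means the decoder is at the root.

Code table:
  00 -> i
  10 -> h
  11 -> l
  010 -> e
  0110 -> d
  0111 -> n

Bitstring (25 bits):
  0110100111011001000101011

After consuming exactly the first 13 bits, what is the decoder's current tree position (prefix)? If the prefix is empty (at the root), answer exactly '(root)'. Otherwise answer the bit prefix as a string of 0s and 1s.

Bit 0: prefix='0' (no match yet)
Bit 1: prefix='01' (no match yet)
Bit 2: prefix='011' (no match yet)
Bit 3: prefix='0110' -> emit 'd', reset
Bit 4: prefix='1' (no match yet)
Bit 5: prefix='10' -> emit 'h', reset
Bit 6: prefix='0' (no match yet)
Bit 7: prefix='01' (no match yet)
Bit 8: prefix='011' (no match yet)
Bit 9: prefix='0111' -> emit 'n', reset
Bit 10: prefix='0' (no match yet)
Bit 11: prefix='01' (no match yet)
Bit 12: prefix='011' (no match yet)

Answer: 011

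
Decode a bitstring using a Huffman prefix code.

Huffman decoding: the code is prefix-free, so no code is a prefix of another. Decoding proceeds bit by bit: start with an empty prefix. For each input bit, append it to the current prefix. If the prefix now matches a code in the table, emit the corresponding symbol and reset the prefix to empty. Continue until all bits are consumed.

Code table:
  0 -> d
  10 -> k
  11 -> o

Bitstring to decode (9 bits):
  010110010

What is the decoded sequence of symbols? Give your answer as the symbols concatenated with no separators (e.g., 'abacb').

Bit 0: prefix='0' -> emit 'd', reset
Bit 1: prefix='1' (no match yet)
Bit 2: prefix='10' -> emit 'k', reset
Bit 3: prefix='1' (no match yet)
Bit 4: prefix='11' -> emit 'o', reset
Bit 5: prefix='0' -> emit 'd', reset
Bit 6: prefix='0' -> emit 'd', reset
Bit 7: prefix='1' (no match yet)
Bit 8: prefix='10' -> emit 'k', reset

Answer: dkoddk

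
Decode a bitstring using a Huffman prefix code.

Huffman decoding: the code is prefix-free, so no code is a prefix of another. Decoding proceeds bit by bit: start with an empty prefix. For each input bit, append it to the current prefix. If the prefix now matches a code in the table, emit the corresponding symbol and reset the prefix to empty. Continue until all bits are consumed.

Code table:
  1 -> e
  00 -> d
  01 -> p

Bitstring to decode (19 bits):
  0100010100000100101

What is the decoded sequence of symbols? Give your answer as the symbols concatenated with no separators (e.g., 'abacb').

Bit 0: prefix='0' (no match yet)
Bit 1: prefix='01' -> emit 'p', reset
Bit 2: prefix='0' (no match yet)
Bit 3: prefix='00' -> emit 'd', reset
Bit 4: prefix='0' (no match yet)
Bit 5: prefix='01' -> emit 'p', reset
Bit 6: prefix='0' (no match yet)
Bit 7: prefix='01' -> emit 'p', reset
Bit 8: prefix='0' (no match yet)
Bit 9: prefix='00' -> emit 'd', reset
Bit 10: prefix='0' (no match yet)
Bit 11: prefix='00' -> emit 'd', reset
Bit 12: prefix='0' (no match yet)
Bit 13: prefix='01' -> emit 'p', reset
Bit 14: prefix='0' (no match yet)
Bit 15: prefix='00' -> emit 'd', reset
Bit 16: prefix='1' -> emit 'e', reset
Bit 17: prefix='0' (no match yet)
Bit 18: prefix='01' -> emit 'p', reset

Answer: pdppddpdep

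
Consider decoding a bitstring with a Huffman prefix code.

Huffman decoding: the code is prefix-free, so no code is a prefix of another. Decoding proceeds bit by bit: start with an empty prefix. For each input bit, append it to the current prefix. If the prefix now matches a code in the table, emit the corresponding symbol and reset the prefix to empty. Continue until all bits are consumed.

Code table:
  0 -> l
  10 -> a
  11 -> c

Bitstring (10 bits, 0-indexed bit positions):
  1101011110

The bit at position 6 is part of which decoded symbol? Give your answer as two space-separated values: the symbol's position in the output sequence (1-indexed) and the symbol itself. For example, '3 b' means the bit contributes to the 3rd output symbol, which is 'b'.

Answer: 4 c

Derivation:
Bit 0: prefix='1' (no match yet)
Bit 1: prefix='11' -> emit 'c', reset
Bit 2: prefix='0' -> emit 'l', reset
Bit 3: prefix='1' (no match yet)
Bit 4: prefix='10' -> emit 'a', reset
Bit 5: prefix='1' (no match yet)
Bit 6: prefix='11' -> emit 'c', reset
Bit 7: prefix='1' (no match yet)
Bit 8: prefix='11' -> emit 'c', reset
Bit 9: prefix='0' -> emit 'l', reset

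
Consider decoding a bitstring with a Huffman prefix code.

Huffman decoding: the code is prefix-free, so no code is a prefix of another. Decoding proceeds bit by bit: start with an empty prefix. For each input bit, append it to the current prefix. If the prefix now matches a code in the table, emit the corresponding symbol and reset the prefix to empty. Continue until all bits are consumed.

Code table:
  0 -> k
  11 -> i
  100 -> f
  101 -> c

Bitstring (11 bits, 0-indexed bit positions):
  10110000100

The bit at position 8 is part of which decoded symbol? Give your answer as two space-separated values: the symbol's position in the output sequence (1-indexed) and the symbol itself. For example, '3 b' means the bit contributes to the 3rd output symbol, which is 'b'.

Bit 0: prefix='1' (no match yet)
Bit 1: prefix='10' (no match yet)
Bit 2: prefix='101' -> emit 'c', reset
Bit 3: prefix='1' (no match yet)
Bit 4: prefix='10' (no match yet)
Bit 5: prefix='100' -> emit 'f', reset
Bit 6: prefix='0' -> emit 'k', reset
Bit 7: prefix='0' -> emit 'k', reset
Bit 8: prefix='1' (no match yet)
Bit 9: prefix='10' (no match yet)
Bit 10: prefix='100' -> emit 'f', reset

Answer: 5 f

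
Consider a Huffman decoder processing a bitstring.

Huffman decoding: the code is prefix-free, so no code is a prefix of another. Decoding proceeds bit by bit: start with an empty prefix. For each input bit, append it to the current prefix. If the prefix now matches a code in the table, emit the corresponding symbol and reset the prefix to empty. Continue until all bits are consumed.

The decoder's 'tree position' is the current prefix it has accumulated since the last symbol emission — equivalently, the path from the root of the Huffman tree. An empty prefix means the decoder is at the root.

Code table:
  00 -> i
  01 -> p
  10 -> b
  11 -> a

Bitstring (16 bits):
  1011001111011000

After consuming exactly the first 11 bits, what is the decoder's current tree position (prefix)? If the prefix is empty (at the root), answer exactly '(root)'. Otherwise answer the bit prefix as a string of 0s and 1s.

Bit 0: prefix='1' (no match yet)
Bit 1: prefix='10' -> emit 'b', reset
Bit 2: prefix='1' (no match yet)
Bit 3: prefix='11' -> emit 'a', reset
Bit 4: prefix='0' (no match yet)
Bit 5: prefix='00' -> emit 'i', reset
Bit 6: prefix='1' (no match yet)
Bit 7: prefix='11' -> emit 'a', reset
Bit 8: prefix='1' (no match yet)
Bit 9: prefix='11' -> emit 'a', reset
Bit 10: prefix='0' (no match yet)

Answer: 0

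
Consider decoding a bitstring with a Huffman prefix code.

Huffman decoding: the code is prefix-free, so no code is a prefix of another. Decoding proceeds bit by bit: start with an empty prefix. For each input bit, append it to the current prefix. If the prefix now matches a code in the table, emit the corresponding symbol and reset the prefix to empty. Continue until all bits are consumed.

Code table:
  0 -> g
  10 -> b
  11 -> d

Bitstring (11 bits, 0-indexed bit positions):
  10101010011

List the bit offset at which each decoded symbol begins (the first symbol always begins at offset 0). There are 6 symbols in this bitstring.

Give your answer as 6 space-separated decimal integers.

Bit 0: prefix='1' (no match yet)
Bit 1: prefix='10' -> emit 'b', reset
Bit 2: prefix='1' (no match yet)
Bit 3: prefix='10' -> emit 'b', reset
Bit 4: prefix='1' (no match yet)
Bit 5: prefix='10' -> emit 'b', reset
Bit 6: prefix='1' (no match yet)
Bit 7: prefix='10' -> emit 'b', reset
Bit 8: prefix='0' -> emit 'g', reset
Bit 9: prefix='1' (no match yet)
Bit 10: prefix='11' -> emit 'd', reset

Answer: 0 2 4 6 8 9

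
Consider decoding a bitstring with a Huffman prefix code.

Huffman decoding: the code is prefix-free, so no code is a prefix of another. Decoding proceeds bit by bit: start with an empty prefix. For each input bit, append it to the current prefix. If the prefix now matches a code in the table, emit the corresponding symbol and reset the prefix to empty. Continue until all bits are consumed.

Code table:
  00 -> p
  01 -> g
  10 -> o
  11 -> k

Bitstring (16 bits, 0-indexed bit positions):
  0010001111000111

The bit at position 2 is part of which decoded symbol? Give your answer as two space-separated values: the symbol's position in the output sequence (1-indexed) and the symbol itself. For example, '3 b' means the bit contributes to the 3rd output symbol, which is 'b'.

Bit 0: prefix='0' (no match yet)
Bit 1: prefix='00' -> emit 'p', reset
Bit 2: prefix='1' (no match yet)
Bit 3: prefix='10' -> emit 'o', reset
Bit 4: prefix='0' (no match yet)
Bit 5: prefix='00' -> emit 'p', reset
Bit 6: prefix='1' (no match yet)

Answer: 2 o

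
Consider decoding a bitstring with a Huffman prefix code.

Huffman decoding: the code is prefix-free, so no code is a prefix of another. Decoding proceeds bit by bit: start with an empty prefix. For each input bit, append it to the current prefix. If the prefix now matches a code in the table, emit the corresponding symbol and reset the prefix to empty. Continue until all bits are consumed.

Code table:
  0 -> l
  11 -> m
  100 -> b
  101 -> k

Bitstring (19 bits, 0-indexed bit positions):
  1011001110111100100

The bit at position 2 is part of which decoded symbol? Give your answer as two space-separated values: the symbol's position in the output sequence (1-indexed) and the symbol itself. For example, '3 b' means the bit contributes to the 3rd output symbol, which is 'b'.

Bit 0: prefix='1' (no match yet)
Bit 1: prefix='10' (no match yet)
Bit 2: prefix='101' -> emit 'k', reset
Bit 3: prefix='1' (no match yet)
Bit 4: prefix='10' (no match yet)
Bit 5: prefix='100' -> emit 'b', reset
Bit 6: prefix='1' (no match yet)

Answer: 1 k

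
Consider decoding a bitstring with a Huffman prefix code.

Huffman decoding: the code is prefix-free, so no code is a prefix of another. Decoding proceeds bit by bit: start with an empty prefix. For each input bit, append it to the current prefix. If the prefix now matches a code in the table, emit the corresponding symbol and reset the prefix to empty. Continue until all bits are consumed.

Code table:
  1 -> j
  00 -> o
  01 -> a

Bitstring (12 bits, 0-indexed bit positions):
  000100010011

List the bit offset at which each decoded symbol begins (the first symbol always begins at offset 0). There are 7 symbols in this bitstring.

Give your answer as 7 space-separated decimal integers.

Answer: 0 2 4 6 8 10 11

Derivation:
Bit 0: prefix='0' (no match yet)
Bit 1: prefix='00' -> emit 'o', reset
Bit 2: prefix='0' (no match yet)
Bit 3: prefix='01' -> emit 'a', reset
Bit 4: prefix='0' (no match yet)
Bit 5: prefix='00' -> emit 'o', reset
Bit 6: prefix='0' (no match yet)
Bit 7: prefix='01' -> emit 'a', reset
Bit 8: prefix='0' (no match yet)
Bit 9: prefix='00' -> emit 'o', reset
Bit 10: prefix='1' -> emit 'j', reset
Bit 11: prefix='1' -> emit 'j', reset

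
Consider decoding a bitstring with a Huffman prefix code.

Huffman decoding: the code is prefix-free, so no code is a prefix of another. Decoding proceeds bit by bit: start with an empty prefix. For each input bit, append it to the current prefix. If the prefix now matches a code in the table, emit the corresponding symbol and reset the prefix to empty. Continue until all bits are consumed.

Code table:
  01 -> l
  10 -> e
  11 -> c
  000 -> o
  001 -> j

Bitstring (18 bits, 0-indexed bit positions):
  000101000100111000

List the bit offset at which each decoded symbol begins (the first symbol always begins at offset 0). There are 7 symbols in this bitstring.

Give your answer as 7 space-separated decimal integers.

Answer: 0 3 5 7 10 13 15

Derivation:
Bit 0: prefix='0' (no match yet)
Bit 1: prefix='00' (no match yet)
Bit 2: prefix='000' -> emit 'o', reset
Bit 3: prefix='1' (no match yet)
Bit 4: prefix='10' -> emit 'e', reset
Bit 5: prefix='1' (no match yet)
Bit 6: prefix='10' -> emit 'e', reset
Bit 7: prefix='0' (no match yet)
Bit 8: prefix='00' (no match yet)
Bit 9: prefix='001' -> emit 'j', reset
Bit 10: prefix='0' (no match yet)
Bit 11: prefix='00' (no match yet)
Bit 12: prefix='001' -> emit 'j', reset
Bit 13: prefix='1' (no match yet)
Bit 14: prefix='11' -> emit 'c', reset
Bit 15: prefix='0' (no match yet)
Bit 16: prefix='00' (no match yet)
Bit 17: prefix='000' -> emit 'o', reset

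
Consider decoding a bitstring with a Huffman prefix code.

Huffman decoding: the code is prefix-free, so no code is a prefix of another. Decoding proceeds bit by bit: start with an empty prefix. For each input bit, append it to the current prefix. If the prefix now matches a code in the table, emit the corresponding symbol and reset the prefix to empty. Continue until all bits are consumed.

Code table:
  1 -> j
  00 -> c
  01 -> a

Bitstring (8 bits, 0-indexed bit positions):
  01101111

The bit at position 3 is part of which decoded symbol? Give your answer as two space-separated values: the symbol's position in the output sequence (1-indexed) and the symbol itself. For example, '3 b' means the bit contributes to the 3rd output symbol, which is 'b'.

Answer: 3 a

Derivation:
Bit 0: prefix='0' (no match yet)
Bit 1: prefix='01' -> emit 'a', reset
Bit 2: prefix='1' -> emit 'j', reset
Bit 3: prefix='0' (no match yet)
Bit 4: prefix='01' -> emit 'a', reset
Bit 5: prefix='1' -> emit 'j', reset
Bit 6: prefix='1' -> emit 'j', reset
Bit 7: prefix='1' -> emit 'j', reset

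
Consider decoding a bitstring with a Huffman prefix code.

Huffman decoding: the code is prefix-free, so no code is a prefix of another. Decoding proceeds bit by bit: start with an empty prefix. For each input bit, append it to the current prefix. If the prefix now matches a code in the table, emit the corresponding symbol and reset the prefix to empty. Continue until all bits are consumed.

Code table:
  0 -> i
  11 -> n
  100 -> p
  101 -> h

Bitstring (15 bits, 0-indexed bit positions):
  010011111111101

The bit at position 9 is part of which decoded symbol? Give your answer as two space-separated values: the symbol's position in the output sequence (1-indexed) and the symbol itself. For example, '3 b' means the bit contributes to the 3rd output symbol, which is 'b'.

Bit 0: prefix='0' -> emit 'i', reset
Bit 1: prefix='1' (no match yet)
Bit 2: prefix='10' (no match yet)
Bit 3: prefix='100' -> emit 'p', reset
Bit 4: prefix='1' (no match yet)
Bit 5: prefix='11' -> emit 'n', reset
Bit 6: prefix='1' (no match yet)
Bit 7: prefix='11' -> emit 'n', reset
Bit 8: prefix='1' (no match yet)
Bit 9: prefix='11' -> emit 'n', reset
Bit 10: prefix='1' (no match yet)
Bit 11: prefix='11' -> emit 'n', reset
Bit 12: prefix='1' (no match yet)
Bit 13: prefix='10' (no match yet)

Answer: 5 n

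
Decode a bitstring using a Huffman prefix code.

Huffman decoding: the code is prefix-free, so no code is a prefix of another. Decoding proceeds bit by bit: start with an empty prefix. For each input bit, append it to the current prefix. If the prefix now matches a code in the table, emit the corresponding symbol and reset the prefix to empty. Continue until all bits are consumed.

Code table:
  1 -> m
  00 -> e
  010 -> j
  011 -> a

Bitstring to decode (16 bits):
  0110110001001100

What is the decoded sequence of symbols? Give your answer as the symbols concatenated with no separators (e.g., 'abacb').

Answer: aaejae

Derivation:
Bit 0: prefix='0' (no match yet)
Bit 1: prefix='01' (no match yet)
Bit 2: prefix='011' -> emit 'a', reset
Bit 3: prefix='0' (no match yet)
Bit 4: prefix='01' (no match yet)
Bit 5: prefix='011' -> emit 'a', reset
Bit 6: prefix='0' (no match yet)
Bit 7: prefix='00' -> emit 'e', reset
Bit 8: prefix='0' (no match yet)
Bit 9: prefix='01' (no match yet)
Bit 10: prefix='010' -> emit 'j', reset
Bit 11: prefix='0' (no match yet)
Bit 12: prefix='01' (no match yet)
Bit 13: prefix='011' -> emit 'a', reset
Bit 14: prefix='0' (no match yet)
Bit 15: prefix='00' -> emit 'e', reset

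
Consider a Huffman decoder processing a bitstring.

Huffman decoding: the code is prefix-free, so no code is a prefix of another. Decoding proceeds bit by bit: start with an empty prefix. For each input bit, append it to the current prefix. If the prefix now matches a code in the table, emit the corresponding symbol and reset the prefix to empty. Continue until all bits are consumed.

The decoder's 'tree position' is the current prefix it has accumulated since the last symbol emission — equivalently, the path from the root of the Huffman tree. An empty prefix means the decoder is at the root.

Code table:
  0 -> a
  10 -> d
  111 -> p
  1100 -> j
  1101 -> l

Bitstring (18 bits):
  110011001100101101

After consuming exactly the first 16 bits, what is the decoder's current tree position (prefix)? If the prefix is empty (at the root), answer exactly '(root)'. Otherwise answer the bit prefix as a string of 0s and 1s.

Bit 0: prefix='1' (no match yet)
Bit 1: prefix='11' (no match yet)
Bit 2: prefix='110' (no match yet)
Bit 3: prefix='1100' -> emit 'j', reset
Bit 4: prefix='1' (no match yet)
Bit 5: prefix='11' (no match yet)
Bit 6: prefix='110' (no match yet)
Bit 7: prefix='1100' -> emit 'j', reset
Bit 8: prefix='1' (no match yet)
Bit 9: prefix='11' (no match yet)
Bit 10: prefix='110' (no match yet)
Bit 11: prefix='1100' -> emit 'j', reset
Bit 12: prefix='1' (no match yet)
Bit 13: prefix='10' -> emit 'd', reset
Bit 14: prefix='1' (no match yet)
Bit 15: prefix='11' (no match yet)

Answer: 11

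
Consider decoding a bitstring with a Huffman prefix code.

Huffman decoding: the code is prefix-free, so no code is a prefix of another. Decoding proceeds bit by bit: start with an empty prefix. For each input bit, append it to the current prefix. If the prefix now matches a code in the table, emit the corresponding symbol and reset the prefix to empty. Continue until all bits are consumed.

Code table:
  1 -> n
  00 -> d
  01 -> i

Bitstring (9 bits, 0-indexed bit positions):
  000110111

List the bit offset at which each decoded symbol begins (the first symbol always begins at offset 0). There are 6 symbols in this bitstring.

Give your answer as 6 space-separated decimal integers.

Answer: 0 2 4 5 7 8

Derivation:
Bit 0: prefix='0' (no match yet)
Bit 1: prefix='00' -> emit 'd', reset
Bit 2: prefix='0' (no match yet)
Bit 3: prefix='01' -> emit 'i', reset
Bit 4: prefix='1' -> emit 'n', reset
Bit 5: prefix='0' (no match yet)
Bit 6: prefix='01' -> emit 'i', reset
Bit 7: prefix='1' -> emit 'n', reset
Bit 8: prefix='1' -> emit 'n', reset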